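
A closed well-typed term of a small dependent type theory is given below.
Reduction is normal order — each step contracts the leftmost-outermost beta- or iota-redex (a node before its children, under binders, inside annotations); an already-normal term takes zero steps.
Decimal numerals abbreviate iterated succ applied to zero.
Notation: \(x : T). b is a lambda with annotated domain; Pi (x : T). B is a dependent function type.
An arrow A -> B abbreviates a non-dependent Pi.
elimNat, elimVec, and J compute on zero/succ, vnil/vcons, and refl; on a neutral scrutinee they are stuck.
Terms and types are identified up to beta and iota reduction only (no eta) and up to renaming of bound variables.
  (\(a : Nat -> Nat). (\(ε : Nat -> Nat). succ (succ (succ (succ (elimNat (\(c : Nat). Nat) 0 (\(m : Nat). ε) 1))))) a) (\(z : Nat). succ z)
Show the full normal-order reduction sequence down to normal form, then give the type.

normal-order reduction sequence:
  (\(a : Nat -> Nat). (\(ε : Nat -> Nat). succ (succ (succ (succ (elimNat (\(c : Nat). Nat) 0 (\(m : Nat). ε) 1))))) a) (\(z : Nat). succ z)
  ~> (\(a : Nat -> Nat). succ (succ (succ (succ (elimNat (\(ε : Nat). Nat) 0 (\(c : Nat). a) 1))))) (\(m : Nat). succ m)
  ~> succ (succ (succ (succ (elimNat (\(a : Nat). Nat) 0 (\(ε : Nat). \(c : Nat). succ c) 1))))
  ~> succ (succ (succ (succ ((\(a : Nat). \(ε : Nat). succ ε) 0 (elimNat (\(c : Nat). Nat) 0 (\(m : Nat). \(z : Nat). succ z) 0)))))
  ~> succ (succ (succ (succ ((\(a : Nat). succ a) (elimNat (\(ε : Nat). Nat) 0 (\(c : Nat). \(m : Nat). succ m) 0)))))
  ~> succ (succ (succ (succ (succ (elimNat (\(a : Nat). Nat) 0 (\(ε : Nat). \(c : Nat). succ c) 0)))))
  ~> 5
the term's type:
  Nat


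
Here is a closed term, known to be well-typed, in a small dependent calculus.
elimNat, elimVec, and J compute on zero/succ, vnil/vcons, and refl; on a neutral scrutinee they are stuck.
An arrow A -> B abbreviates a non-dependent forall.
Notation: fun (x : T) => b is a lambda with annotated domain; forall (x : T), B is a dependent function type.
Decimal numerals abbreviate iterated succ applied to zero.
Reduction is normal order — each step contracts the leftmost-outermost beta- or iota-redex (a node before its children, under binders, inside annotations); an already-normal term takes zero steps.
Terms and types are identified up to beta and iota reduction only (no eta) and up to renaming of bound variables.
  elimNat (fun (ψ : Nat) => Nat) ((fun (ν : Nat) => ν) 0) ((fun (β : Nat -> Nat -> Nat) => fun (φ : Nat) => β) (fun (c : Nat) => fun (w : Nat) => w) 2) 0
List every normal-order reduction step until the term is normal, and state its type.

normal-order reduction sequence:
  elimNat (fun (ψ : Nat) => Nat) ((fun (ν : Nat) => ν) 0) ((fun (β : Nat -> Nat -> Nat) => fun (φ : Nat) => β) (fun (c : Nat) => fun (w : Nat) => w) 2) 0
  ~> (fun (ψ : Nat) => ψ) 0
  ~> 0
the term's type:
  Nat


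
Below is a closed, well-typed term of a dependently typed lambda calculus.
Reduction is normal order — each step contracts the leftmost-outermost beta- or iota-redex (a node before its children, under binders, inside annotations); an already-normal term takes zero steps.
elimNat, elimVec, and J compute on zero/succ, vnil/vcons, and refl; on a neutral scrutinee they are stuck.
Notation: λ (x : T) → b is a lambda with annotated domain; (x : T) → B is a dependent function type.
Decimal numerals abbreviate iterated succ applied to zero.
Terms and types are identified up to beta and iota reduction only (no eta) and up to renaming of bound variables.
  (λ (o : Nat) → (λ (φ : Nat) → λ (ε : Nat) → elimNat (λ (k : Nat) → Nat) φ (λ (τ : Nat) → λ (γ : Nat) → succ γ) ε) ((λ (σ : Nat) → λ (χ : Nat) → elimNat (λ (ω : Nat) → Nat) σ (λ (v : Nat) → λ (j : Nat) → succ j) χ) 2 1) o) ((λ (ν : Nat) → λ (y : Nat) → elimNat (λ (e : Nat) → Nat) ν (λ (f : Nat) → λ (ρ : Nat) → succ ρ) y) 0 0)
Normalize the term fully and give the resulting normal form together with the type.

resulting normal form:
  3
type:
  Nat


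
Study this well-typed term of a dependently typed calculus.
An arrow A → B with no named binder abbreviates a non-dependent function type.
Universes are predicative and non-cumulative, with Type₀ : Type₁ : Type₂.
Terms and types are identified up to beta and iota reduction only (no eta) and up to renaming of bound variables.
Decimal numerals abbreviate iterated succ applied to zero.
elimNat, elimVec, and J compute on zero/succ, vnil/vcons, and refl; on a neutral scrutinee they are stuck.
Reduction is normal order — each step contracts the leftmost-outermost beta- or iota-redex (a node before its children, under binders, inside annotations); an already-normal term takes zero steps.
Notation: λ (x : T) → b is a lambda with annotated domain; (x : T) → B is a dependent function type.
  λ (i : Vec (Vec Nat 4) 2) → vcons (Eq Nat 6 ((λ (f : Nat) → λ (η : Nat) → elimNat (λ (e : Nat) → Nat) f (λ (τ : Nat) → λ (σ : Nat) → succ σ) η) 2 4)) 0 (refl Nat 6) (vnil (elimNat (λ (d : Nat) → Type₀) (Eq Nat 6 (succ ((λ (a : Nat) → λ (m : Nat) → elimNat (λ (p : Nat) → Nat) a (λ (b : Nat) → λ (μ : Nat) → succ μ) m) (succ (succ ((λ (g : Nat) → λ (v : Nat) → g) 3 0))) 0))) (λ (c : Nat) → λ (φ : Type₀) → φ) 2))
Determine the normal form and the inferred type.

resulting normal form:
  λ (i : Vec (Vec Nat 4) 2) → vcons (Eq Nat 6 6) 0 (refl Nat 6) (vnil (Eq Nat 6 6))
inferred type:
  Vec (Vec Nat 4) 2 → Vec (Eq Nat 6 6) 1


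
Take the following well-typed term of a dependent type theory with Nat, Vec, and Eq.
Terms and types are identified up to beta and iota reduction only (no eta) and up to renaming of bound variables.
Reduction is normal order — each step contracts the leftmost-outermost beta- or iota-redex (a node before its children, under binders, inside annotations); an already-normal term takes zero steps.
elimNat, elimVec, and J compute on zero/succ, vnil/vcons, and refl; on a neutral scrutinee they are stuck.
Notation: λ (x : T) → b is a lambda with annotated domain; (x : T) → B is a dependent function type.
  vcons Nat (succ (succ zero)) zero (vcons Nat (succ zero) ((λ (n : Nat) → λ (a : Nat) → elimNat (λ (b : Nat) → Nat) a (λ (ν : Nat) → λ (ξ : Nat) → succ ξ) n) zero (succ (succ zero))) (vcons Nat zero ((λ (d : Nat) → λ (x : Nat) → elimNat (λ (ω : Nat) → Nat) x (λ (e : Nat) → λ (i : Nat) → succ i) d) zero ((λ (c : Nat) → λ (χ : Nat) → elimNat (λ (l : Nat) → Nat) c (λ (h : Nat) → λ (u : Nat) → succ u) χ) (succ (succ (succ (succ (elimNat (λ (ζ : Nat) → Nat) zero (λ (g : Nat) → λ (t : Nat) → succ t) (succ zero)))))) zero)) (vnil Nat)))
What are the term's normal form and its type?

normal form:
  vcons Nat (succ (succ zero)) zero (vcons Nat (succ zero) (succ (succ zero)) (vcons Nat zero (succ (succ (succ (succ (succ zero))))) (vnil Nat)))
inferred type:
  Vec Nat (succ (succ (succ zero)))


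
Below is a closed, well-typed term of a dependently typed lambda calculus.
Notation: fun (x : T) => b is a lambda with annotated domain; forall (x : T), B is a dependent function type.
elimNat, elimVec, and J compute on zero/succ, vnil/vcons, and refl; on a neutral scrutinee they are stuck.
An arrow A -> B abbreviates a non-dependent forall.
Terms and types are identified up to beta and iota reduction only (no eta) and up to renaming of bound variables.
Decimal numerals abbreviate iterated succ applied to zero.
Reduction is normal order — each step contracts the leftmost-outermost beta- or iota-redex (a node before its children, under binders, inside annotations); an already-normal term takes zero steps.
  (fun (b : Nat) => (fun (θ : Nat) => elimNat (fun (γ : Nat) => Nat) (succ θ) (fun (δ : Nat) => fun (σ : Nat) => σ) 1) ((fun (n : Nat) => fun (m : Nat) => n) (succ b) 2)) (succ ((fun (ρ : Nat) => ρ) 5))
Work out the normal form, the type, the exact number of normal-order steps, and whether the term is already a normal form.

resulting normal form:
  8
inferred type:
  Nat
normal-order step count: 9
started in normal form: no
first contracted redex: a beta-redex


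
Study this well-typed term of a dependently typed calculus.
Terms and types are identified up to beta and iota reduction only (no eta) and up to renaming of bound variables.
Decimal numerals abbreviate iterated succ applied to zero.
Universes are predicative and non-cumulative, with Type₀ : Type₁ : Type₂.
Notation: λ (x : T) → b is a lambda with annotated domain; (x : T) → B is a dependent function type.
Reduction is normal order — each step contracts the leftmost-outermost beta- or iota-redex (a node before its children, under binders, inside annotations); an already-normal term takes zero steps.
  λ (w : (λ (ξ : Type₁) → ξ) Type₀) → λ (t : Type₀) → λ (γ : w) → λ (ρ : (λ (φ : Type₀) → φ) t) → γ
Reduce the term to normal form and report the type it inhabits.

resulting normal form:
  λ (w : Type₀) → λ (ξ : Type₀) → λ (t : w) → λ (γ : ξ) → t
the term's type:
  (w : Type₀) → (ξ : Type₀) → (t : w) → (γ : ξ) → w


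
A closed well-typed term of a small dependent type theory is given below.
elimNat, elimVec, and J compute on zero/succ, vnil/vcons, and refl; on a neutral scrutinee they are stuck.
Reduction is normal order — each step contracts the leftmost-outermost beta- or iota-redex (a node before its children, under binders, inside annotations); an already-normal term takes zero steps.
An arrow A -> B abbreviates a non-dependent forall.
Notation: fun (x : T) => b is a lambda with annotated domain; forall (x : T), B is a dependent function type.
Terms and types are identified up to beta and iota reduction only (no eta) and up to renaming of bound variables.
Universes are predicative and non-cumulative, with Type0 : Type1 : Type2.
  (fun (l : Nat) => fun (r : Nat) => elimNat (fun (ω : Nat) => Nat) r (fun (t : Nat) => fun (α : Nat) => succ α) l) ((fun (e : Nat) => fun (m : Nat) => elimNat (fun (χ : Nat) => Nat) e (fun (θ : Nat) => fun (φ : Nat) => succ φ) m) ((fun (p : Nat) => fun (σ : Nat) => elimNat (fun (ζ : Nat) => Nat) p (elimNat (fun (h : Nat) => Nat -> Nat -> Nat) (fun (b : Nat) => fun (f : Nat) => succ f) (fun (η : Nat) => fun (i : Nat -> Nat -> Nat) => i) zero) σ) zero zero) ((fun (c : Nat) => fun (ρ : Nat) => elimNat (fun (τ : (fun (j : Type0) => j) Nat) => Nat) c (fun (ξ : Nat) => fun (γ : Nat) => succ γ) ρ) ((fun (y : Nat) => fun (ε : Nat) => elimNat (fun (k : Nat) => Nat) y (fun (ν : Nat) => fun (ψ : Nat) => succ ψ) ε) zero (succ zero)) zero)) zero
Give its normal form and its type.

resulting normal form:
  succ zero
type:
  Nat
observation: reduction starts at a beta-redex, and 24 normal-order steps reach the normal form.


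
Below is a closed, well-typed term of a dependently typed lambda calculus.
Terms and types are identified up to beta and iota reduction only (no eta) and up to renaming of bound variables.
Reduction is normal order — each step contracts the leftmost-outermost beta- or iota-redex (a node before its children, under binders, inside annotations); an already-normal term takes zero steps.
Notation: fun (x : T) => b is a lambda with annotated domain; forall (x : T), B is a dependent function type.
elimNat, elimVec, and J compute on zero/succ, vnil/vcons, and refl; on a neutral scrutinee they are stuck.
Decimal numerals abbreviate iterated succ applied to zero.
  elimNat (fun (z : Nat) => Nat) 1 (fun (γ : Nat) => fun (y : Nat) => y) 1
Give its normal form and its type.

resulting normal form:
  1
type:
  Nat
observation: the first redex contracted is an elimNat iota-redex; the normal form is reached in 4 normal-order steps.


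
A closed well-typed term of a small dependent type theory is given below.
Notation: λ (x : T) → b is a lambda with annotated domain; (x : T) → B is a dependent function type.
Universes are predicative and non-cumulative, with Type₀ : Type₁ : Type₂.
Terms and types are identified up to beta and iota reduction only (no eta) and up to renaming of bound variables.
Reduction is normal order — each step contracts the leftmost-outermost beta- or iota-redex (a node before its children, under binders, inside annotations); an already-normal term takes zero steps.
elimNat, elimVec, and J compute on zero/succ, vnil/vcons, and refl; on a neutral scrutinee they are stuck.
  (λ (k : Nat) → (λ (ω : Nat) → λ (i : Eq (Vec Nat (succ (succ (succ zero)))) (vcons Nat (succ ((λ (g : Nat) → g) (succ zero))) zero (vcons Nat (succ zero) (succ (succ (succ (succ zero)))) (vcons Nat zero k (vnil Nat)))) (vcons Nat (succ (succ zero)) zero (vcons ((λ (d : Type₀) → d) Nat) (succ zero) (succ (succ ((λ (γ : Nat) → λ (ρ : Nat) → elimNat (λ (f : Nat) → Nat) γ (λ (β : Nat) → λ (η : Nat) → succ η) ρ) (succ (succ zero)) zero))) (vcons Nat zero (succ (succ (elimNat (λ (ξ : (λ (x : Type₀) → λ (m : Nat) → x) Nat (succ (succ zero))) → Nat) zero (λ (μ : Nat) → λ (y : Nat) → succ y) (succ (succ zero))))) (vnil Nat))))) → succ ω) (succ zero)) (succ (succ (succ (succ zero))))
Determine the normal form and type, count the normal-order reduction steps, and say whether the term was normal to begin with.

normal form:
  λ (k : Eq (Vec Nat (succ (succ (succ zero)))) (vcons Nat (succ (succ zero)) zero (vcons Nat (succ zero) (succ (succ (succ (succ zero)))) (vcons Nat zero (succ (succ (succ (succ zero)))) (vnil Nat)))) (vcons Nat (succ (succ zero)) zero (vcons Nat (succ zero) (succ (succ (succ (succ zero)))) (vcons Nat zero (succ (succ (succ (succ zero)))) (vnil Nat))))) → succ (succ zero)
type:
  (k : Eq (Vec Nat (succ (succ (succ zero)))) (vcons Nat (succ (succ zero)) zero (vcons Nat (succ zero) (succ (succ (succ (succ zero)))) (vcons Nat zero (succ (succ (succ (succ zero)))) (vnil Nat)))) (vcons Nat (succ (succ zero)) zero (vcons Nat (succ zero) (succ (succ (succ (succ zero)))) (vcons Nat zero (succ (succ (succ (succ zero)))) (vnil Nat))))) → Nat
steps to reach normal form (normal order): 14
started in normal form: no
first contracted redex: a beta-redex


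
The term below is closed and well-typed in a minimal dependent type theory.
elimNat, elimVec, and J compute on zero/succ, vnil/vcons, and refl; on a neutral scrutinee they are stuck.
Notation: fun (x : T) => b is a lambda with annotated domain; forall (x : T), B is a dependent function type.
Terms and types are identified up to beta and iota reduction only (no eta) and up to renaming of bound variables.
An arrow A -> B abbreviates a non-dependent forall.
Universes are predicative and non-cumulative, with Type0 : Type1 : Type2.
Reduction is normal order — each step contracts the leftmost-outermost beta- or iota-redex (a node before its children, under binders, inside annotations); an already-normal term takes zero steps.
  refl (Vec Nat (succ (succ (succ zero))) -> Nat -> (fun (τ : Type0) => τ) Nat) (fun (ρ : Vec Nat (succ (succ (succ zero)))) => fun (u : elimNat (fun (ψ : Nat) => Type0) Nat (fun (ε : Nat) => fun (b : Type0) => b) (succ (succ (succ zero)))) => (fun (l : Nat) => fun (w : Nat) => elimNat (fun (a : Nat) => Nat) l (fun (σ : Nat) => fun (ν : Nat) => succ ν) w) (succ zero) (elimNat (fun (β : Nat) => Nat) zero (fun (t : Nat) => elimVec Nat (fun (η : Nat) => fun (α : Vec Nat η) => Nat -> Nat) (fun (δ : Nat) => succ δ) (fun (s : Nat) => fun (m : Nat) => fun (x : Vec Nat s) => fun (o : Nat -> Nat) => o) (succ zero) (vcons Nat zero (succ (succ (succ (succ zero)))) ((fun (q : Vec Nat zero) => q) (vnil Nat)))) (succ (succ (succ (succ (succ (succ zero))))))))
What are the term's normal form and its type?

normal form:
  refl (Vec Nat (succ (succ (succ zero))) -> Nat -> Nat) (fun (τ : Vec Nat (succ (succ (succ zero)))) => fun (ρ : Nat) => succ (succ (succ (succ (succ (succ (succ zero)))))))
inferred type:
  Eq (Vec Nat (succ (succ (succ zero))) -> Nat -> Nat) (fun (τ : Vec Nat (succ (succ (succ zero)))) => fun (ρ : Nat) => succ (succ (succ (succ (succ (succ (succ zero))))))) (fun (u : Vec Nat (succ (succ (succ zero)))) => fun (ψ : Nat) => succ (succ (succ (succ (succ (succ (succ zero)))))))


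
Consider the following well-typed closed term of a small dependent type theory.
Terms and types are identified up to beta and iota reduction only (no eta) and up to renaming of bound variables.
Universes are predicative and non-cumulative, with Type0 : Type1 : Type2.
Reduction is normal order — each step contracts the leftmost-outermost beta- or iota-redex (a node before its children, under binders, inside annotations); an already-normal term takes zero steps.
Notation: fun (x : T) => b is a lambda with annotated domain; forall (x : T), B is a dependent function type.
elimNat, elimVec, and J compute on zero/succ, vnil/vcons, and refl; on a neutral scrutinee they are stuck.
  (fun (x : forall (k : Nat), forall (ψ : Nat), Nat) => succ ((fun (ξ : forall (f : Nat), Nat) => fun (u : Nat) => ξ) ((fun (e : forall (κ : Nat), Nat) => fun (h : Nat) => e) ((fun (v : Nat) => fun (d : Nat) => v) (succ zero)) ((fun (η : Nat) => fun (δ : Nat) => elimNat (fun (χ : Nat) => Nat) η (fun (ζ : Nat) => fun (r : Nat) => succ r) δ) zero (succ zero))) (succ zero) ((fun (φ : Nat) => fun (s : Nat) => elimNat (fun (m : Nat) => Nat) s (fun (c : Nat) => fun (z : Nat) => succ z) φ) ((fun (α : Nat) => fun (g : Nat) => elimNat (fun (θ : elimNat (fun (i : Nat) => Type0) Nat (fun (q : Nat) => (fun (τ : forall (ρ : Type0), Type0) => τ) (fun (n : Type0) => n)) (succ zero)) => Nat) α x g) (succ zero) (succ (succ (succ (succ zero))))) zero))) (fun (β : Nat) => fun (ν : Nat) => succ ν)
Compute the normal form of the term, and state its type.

reduced normal form:
  succ (succ zero)
the term's type:
  Nat
observation: the term reaches its normal form after 7 normal-order steps.


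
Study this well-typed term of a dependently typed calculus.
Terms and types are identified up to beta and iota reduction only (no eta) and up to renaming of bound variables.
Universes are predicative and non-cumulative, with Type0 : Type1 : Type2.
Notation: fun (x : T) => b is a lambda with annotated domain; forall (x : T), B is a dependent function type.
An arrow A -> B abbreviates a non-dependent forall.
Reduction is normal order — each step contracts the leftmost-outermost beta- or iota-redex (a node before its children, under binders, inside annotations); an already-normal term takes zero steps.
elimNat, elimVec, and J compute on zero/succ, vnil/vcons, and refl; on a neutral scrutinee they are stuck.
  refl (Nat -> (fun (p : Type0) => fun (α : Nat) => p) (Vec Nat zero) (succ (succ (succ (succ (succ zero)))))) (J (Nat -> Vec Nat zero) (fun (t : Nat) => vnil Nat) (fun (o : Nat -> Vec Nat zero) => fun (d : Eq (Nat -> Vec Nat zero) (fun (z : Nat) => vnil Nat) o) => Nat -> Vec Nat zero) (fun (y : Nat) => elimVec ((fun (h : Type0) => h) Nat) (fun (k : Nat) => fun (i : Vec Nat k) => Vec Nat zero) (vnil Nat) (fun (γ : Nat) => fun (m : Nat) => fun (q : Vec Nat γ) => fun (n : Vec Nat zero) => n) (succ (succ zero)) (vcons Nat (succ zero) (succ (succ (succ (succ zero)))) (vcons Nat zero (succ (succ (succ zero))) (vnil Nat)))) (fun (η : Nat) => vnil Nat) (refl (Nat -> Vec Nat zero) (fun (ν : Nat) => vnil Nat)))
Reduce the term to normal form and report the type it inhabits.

resulting normal form:
  refl (Nat -> Vec Nat zero) (fun (p : Nat) => vnil Nat)
the term's type:
  Eq (Nat -> Vec Nat zero) (fun (p : Nat) => vnil Nat) (fun (α : Nat) => vnil Nat)
observation: normalization takes exactly 14 steps under the normal-order strategy.


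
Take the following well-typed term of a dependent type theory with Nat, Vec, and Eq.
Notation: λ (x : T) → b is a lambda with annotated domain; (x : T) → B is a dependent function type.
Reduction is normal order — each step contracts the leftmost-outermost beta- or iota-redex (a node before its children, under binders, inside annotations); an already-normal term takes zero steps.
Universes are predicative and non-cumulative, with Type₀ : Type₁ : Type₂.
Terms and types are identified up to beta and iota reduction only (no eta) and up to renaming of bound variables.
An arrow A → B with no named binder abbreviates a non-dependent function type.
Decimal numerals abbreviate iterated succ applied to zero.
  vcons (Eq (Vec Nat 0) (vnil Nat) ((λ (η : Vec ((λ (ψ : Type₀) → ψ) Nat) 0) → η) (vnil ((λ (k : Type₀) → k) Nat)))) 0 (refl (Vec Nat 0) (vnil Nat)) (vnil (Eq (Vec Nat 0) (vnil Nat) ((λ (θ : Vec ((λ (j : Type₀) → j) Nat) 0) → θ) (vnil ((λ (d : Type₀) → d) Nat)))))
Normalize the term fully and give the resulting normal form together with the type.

reduced normal form:
  vcons (Eq (Vec Nat 0) (vnil Nat) (vnil Nat)) 0 (refl (Vec Nat 0) (vnil Nat)) (vnil (Eq (Vec Nat 0) (vnil Nat) (vnil Nat)))
inferred type:
  Vec (Eq (Vec Nat 0) (vnil Nat) (vnil Nat)) 1
observation: normalization takes exactly 4 steps under the normal-order strategy.


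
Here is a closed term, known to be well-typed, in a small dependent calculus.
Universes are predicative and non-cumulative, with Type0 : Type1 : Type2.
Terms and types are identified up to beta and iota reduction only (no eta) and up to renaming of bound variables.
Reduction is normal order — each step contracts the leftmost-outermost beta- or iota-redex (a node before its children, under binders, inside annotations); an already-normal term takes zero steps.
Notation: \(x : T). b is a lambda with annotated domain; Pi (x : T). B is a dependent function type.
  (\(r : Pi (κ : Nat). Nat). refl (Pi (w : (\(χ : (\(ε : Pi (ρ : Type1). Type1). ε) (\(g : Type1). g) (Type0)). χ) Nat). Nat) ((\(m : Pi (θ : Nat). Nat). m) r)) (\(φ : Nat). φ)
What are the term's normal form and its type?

resulting normal form:
  refl (Pi (r : Nat). Nat) (\(κ : Nat). κ)
inferred type:
  Eq (Pi (r : Nat). Nat) (\(κ : Nat). κ) (\(w : Nat). w)
observation: the first redex contracted is a beta-redex; the normal form is reached in 3 normal-order steps.


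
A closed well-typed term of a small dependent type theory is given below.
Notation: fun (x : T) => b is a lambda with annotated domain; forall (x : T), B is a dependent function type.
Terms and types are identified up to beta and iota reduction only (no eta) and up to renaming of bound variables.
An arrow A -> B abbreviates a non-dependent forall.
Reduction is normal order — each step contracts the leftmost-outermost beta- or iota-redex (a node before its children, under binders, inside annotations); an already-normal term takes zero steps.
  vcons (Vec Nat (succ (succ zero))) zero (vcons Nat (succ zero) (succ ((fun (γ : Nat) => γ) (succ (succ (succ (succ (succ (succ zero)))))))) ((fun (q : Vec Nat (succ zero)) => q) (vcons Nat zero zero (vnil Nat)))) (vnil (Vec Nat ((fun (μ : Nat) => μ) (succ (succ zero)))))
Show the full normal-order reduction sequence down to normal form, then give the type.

reduction (normal order):
  vcons (Vec Nat (succ (succ zero))) zero (vcons Nat (succ zero) (succ ((fun (γ : Nat) => γ) (succ (succ (succ (succ (succ (succ zero)))))))) ((fun (q : Vec Nat (succ zero)) => q) (vcons Nat zero zero (vnil Nat)))) (vnil (Vec Nat ((fun (μ : Nat) => μ) (succ (succ zero)))))
  ~> vcons (Vec Nat (succ (succ zero))) zero (vcons Nat (succ zero) (succ (succ (succ (succ (succ (succ (succ zero))))))) ((fun (γ : Vec Nat (succ zero)) => γ) (vcons Nat zero zero (vnil Nat)))) (vnil (Vec Nat ((fun (q : Nat) => q) (succ (succ zero)))))
  ~> vcons (Vec Nat (succ (succ zero))) zero (vcons Nat (succ zero) (succ (succ (succ (succ (succ (succ (succ zero))))))) (vcons Nat zero zero (vnil Nat))) (vnil (Vec Nat ((fun (γ : Nat) => γ) (succ (succ zero)))))
  ~> vcons (Vec Nat (succ (succ zero))) zero (vcons Nat (succ zero) (succ (succ (succ (succ (succ (succ (succ zero))))))) (vcons Nat zero zero (vnil Nat))) (vnil (Vec Nat (succ (succ zero))))
the term's type:
  Vec (Vec Nat (succ (succ zero))) (succ zero)


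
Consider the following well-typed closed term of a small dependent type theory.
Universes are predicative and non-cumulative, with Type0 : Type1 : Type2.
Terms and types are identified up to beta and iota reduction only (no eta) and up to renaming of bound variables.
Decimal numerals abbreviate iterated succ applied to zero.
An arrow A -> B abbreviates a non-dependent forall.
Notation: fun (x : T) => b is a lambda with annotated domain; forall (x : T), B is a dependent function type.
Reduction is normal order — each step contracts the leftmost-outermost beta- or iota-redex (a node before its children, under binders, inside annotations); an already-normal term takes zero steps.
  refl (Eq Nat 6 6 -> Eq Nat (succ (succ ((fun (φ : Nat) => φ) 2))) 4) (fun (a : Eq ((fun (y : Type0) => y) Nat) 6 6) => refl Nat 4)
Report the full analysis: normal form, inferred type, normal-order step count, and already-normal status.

reduced normal form:
  refl (Eq Nat 6 6 -> Eq Nat 4 4) (fun (φ : Eq Nat 6 6) => refl Nat 4)
type:
  Eq (Eq Nat 6 6 -> Eq Nat 4 4) (fun (φ : Eq Nat 6 6) => refl Nat 4) (fun (a : Eq Nat 6 6) => refl Nat 4)
normal-order step count: 2
started in normal form: no
first redex: a beta-redex


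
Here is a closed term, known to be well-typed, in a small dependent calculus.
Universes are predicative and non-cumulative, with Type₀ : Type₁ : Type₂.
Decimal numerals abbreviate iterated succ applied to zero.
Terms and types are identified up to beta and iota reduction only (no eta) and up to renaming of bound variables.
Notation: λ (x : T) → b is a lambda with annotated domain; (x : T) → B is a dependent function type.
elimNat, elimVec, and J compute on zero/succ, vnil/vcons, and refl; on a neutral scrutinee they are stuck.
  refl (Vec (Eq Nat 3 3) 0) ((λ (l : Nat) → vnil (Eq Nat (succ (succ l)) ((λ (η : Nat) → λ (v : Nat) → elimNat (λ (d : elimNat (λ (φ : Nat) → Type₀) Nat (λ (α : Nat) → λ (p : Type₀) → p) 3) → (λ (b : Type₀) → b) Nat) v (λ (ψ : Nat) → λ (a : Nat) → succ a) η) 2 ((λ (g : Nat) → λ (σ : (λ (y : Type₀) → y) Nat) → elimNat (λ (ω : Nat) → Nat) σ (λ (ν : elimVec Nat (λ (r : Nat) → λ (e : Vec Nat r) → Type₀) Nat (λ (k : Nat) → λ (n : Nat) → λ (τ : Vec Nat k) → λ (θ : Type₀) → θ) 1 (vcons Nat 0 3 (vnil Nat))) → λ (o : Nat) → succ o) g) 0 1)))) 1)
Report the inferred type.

the term's type:
  Eq (Vec (Eq Nat 3 3) 0) (vnil (Eq Nat 3 3)) (vnil (Eq Nat 3 3))


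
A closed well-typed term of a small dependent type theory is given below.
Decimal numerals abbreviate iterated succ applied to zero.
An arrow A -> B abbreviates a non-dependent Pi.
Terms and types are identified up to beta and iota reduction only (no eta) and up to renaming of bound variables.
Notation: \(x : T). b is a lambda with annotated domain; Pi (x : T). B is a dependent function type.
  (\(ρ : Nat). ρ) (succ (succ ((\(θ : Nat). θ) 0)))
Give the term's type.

type:
  Nat


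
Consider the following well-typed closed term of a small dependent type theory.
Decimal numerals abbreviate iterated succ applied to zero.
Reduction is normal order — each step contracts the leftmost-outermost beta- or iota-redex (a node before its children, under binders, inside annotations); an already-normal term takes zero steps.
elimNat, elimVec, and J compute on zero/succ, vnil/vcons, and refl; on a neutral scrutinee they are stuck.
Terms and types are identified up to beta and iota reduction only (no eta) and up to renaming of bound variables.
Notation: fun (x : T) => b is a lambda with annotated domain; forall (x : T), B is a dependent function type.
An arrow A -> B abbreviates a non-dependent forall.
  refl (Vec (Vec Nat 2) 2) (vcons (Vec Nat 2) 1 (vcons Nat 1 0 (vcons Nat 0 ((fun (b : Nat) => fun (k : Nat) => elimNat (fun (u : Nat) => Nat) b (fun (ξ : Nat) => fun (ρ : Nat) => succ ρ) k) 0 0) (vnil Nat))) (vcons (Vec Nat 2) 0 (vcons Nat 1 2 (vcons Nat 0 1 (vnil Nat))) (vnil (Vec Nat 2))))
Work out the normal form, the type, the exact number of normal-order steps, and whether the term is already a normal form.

reduced normal form:
  refl (Vec (Vec Nat 2) 2) (vcons (Vec Nat 2) 1 (vcons Nat 1 0 (vcons Nat 0 0 (vnil Nat))) (vcons (Vec Nat 2) 0 (vcons Nat 1 2 (vcons Nat 0 1 (vnil Nat))) (vnil (Vec Nat 2))))
inferred type:
  Eq (Vec (Vec Nat 2) 2) (vcons (Vec Nat 2) 1 (vcons Nat 1 0 (vcons Nat 0 0 (vnil Nat))) (vcons (Vec Nat 2) 0 (vcons Nat 1 2 (vcons Nat 0 1 (vnil Nat))) (vnil (Vec Nat 2)))) (vcons (Vec Nat 2) 1 (vcons Nat 1 0 (vcons Nat 0 0 (vnil Nat))) (vcons (Vec Nat 2) 0 (vcons Nat 1 2 (vcons Nat 0 1 (vnil Nat))) (vnil (Vec Nat 2))))
reduction steps (normal order): 3
already normal: no
first contracted redex: a beta-redex


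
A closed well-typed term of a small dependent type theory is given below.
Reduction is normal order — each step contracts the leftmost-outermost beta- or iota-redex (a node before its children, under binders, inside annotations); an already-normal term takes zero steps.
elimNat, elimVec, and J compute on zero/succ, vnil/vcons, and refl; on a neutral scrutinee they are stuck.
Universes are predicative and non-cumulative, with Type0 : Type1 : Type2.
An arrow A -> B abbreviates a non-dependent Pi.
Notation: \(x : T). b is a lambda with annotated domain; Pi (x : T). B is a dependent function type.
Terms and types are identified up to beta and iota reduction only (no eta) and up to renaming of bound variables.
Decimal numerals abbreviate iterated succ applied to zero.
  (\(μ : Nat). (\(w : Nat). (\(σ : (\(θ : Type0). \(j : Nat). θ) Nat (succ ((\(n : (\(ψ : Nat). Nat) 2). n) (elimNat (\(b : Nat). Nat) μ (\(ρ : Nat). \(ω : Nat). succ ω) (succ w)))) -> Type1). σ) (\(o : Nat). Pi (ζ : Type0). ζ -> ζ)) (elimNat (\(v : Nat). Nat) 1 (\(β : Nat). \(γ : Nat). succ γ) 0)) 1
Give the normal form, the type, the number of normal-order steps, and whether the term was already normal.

resulting normal form:
  \(μ : Nat). Pi (w : Type0). w -> w
type:
  Nat -> Type1
steps to reach normal form (normal order): 3
started in normal form: no
first redex: a beta-redex


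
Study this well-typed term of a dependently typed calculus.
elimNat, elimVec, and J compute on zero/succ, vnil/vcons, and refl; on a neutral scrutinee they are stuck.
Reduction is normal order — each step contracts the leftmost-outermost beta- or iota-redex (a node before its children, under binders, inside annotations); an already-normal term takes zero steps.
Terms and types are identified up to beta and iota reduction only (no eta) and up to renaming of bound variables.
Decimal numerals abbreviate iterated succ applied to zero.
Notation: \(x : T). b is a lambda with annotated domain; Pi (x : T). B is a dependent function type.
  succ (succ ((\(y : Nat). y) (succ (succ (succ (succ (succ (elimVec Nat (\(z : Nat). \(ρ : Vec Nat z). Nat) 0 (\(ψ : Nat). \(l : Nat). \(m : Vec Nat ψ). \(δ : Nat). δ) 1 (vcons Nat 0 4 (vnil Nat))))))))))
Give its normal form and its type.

reduced normal form:
  7
type:
  Nat
observation: the term reaches its normal form after 7 normal-order steps.


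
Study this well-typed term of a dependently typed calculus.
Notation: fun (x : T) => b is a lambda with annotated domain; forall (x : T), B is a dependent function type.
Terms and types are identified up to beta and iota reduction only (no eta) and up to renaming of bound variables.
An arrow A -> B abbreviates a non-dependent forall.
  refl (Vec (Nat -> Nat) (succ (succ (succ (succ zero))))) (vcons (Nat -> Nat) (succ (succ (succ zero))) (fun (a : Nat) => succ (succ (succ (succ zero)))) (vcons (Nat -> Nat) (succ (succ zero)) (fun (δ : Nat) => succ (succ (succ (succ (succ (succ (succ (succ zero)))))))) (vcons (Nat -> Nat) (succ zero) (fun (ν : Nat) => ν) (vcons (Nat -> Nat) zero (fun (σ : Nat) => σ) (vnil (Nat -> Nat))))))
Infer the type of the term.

the term's type:
  Eq (Vec (Nat -> Nat) (succ (succ (succ (succ zero))))) (vcons (Nat -> Nat) (succ (succ (succ zero))) (fun (a : Nat) => succ (succ (succ (succ zero)))) (vcons (Nat -> Nat) (succ (succ zero)) (fun (δ : Nat) => succ (succ (succ (succ (succ (succ (succ (succ zero)))))))) (vcons (Nat -> Nat) (succ zero) (fun (ν : Nat) => ν) (vcons (Nat -> Nat) zero (fun (σ : Nat) => σ) (vnil (Nat -> Nat)))))) (vcons (Nat -> Nat) (succ (succ (succ zero))) (fun (c : Nat) => succ (succ (succ (succ zero)))) (vcons (Nat -> Nat) (succ (succ zero)) (fun (u : Nat) => succ (succ (succ (succ (succ (succ (succ (succ zero)))))))) (vcons (Nat -> Nat) (succ zero) (fun (h : Nat) => h) (vcons (Nat -> Nat) zero (fun (v : Nat) => v) (vnil (Nat -> Nat))))))


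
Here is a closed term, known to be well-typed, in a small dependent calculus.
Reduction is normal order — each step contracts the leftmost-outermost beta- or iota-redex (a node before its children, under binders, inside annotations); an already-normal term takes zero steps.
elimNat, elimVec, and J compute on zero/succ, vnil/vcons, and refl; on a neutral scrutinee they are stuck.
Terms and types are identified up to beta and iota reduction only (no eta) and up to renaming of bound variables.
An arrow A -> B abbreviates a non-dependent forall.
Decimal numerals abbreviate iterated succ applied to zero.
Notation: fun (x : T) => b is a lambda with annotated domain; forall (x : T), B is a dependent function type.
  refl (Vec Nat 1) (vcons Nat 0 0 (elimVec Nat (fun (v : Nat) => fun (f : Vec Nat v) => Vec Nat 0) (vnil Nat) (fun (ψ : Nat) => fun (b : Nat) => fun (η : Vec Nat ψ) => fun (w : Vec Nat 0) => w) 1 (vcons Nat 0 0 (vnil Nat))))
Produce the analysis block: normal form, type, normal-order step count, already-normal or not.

normal form:
  refl (Vec Nat 1) (vcons Nat 0 0 (vnil Nat))
inferred type:
  Eq (Vec Nat 1) (vcons Nat 0 0 (vnil Nat)) (vcons Nat 0 0 (vnil Nat))
steps to reach normal form (normal order): 6
started in normal form: no
first contracted redex: an elimVec iota-redex


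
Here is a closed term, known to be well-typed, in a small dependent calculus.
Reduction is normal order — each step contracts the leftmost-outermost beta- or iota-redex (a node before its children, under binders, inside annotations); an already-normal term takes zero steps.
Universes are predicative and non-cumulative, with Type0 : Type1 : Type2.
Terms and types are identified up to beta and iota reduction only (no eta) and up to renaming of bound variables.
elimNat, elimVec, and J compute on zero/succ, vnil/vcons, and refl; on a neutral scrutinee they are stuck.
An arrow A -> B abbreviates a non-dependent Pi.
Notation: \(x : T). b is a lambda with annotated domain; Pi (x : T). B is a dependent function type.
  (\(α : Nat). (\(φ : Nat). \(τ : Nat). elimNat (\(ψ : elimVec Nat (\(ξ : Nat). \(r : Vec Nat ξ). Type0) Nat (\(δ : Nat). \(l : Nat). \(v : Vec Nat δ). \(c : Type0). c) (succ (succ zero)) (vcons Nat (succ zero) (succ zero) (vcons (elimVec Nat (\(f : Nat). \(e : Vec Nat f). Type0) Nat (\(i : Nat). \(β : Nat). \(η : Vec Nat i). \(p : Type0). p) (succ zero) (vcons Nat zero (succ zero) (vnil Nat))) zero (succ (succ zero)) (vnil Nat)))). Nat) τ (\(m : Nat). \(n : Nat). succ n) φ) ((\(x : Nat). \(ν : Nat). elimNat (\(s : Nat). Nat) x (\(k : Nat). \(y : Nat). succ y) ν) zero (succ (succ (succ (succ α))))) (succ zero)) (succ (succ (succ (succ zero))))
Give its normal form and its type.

normal form:
  succ (succ (succ (succ (succ (succ (succ (succ (succ zero))))))))
the term's type:
  Nat
observation: contracting a beta-redex first, the term normalizes in 66 steps.


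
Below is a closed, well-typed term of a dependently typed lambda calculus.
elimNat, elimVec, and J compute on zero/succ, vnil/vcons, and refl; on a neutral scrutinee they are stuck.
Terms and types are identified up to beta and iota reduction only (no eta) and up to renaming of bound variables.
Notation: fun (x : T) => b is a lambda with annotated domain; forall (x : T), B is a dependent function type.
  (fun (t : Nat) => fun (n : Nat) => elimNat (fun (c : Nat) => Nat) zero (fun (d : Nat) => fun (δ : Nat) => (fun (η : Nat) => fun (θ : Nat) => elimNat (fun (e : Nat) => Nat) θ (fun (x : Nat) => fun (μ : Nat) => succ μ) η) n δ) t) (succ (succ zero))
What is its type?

the term's type:
  forall (t : Nat), Nat


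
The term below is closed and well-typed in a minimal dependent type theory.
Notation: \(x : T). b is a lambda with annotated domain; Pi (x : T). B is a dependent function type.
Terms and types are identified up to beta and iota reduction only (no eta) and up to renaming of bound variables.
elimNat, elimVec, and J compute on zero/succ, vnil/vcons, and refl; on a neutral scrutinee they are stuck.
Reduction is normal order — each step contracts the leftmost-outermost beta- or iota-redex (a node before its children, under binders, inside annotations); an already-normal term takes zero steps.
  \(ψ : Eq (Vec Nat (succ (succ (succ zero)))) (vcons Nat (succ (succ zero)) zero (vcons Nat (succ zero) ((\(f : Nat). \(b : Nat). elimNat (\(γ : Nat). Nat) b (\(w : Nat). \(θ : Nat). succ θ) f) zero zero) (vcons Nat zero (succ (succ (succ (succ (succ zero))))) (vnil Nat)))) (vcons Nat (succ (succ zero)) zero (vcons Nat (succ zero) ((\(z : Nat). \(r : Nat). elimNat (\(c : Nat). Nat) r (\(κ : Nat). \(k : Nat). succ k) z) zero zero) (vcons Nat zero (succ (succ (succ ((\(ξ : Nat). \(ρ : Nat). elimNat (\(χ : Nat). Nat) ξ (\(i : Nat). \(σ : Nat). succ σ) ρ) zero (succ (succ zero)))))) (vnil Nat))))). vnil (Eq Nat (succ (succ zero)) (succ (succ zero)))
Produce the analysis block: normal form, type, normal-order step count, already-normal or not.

resulting normal form:
  \(ψ : Eq (Vec Nat (succ (succ (succ zero)))) (vcons Nat (succ (succ zero)) zero (vcons Nat (succ zero) zero (vcons Nat zero (succ (succ (succ (succ (succ zero))))) (vnil Nat)))) (vcons Nat (succ (succ zero)) zero (vcons Nat (succ zero) zero (vcons Nat zero (succ (succ (succ (succ (succ zero))))) (vnil Nat))))). vnil (Eq Nat (succ (succ zero)) (succ (succ zero)))
the term's type:
  Pi (ψ : Eq (Vec Nat (succ (succ (succ zero)))) (vcons Nat (succ (succ zero)) zero (vcons Nat (succ zero) zero (vcons Nat zero (succ (succ (succ (succ (succ zero))))) (vnil Nat)))) (vcons Nat (succ (succ zero)) zero (vcons Nat (succ zero) zero (vcons Nat zero (succ (succ (succ (succ (succ zero))))) (vnil Nat))))). Vec (Eq Nat (succ (succ zero)) (succ (succ zero))) zero
steps to reach normal form (normal order): 15
already normal: no
first redex: a beta-redex


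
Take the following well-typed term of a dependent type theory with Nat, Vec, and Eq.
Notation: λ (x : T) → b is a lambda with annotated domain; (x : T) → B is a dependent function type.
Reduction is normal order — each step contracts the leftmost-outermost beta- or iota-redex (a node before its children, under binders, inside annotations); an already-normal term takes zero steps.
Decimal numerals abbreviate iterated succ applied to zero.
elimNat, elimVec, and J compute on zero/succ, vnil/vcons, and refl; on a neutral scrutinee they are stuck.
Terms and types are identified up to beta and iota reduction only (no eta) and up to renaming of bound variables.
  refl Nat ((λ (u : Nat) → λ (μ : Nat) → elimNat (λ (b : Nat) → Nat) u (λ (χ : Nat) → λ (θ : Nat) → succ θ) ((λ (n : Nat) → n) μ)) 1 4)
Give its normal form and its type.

reduced normal form:
  refl Nat 5
inferred type:
  Eq Nat 5 5


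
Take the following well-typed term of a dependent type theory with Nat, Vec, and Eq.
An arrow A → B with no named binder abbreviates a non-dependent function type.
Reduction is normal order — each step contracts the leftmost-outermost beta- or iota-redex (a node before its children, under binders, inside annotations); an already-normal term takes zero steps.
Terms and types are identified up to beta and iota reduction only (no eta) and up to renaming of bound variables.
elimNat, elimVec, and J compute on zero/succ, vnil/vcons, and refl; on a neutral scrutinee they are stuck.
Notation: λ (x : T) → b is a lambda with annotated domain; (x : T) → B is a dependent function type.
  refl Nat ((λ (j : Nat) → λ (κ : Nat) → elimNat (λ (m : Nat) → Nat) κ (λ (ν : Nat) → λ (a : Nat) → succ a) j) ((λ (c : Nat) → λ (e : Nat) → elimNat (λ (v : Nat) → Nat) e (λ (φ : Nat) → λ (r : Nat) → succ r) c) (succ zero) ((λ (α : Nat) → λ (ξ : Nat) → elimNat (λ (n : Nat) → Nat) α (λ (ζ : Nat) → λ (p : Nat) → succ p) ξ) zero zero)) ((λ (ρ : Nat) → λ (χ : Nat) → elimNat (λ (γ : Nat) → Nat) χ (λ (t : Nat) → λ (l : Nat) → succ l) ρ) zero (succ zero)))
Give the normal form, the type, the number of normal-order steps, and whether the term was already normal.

normal form:
  refl Nat (succ (succ zero))
the term's type:
  Eq Nat (succ (succ zero)) (succ (succ zero))
steps to reach normal form (normal order): 18
already normal: no
first contracted redex: a beta-redex
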